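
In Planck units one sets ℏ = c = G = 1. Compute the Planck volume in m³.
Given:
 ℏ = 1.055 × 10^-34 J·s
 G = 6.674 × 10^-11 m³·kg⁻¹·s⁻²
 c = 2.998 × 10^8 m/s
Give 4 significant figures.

4.224 × 10^-105 m³

V_P = (ℏG/c³)^(3/2)
  = √(1.784 × 10^-209)
  = 4.224 × 10^-105 m³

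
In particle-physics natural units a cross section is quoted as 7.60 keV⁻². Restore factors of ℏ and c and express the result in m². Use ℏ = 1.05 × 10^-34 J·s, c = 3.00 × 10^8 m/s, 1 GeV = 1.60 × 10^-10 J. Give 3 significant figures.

2.95 × 10^-19 m²

Area is [L]² = [E]⁻²·(ℏc)²; restore (ℏc)².
1 GeV⁻² → (ℏc)² × (1 GeV in J)⁻² = 3.88 × 10^-32 m².
Convert the energy scale: 7.60 keV⁻² = 7.60 × 10^12 GeV⁻².
Result: 7.60 × 10^12 × 3.88 × 10^-32 = 2.95 × 10^-19 m².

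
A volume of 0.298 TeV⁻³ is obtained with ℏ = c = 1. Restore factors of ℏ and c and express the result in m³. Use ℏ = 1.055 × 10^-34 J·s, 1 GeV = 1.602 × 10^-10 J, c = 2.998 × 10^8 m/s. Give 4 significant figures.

2.293 × 10^-57 m³

Volume is [L]³ = [E]⁻³·(ℏc)³.
1 GeV⁻³ → (ℏc)³ × (1 GeV in J)⁻³ = 7.696 × 10^-48 m³.
Convert the energy scale: 0.298 TeV⁻³ = 2.98 × 10^-10 GeV⁻³.
Result: 2.98 × 10^-10 × 7.696 × 10^-48 = 2.293 × 10^-57 m³.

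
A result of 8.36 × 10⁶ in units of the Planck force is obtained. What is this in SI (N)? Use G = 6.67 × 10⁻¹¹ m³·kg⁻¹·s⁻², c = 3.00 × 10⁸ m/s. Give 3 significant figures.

1.02 × 10⁵¹ N

One Planck force: F_P = c⁴/G = 1.21 × 10⁴⁴ N.
8.36 × 10⁶ × 1.21 × 10⁴⁴ N = 1.02 × 10⁵¹ N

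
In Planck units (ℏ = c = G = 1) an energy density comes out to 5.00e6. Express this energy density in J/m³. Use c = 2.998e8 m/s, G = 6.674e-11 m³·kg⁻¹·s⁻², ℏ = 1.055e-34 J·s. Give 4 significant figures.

2.316e120 J/m³

One Planck energy density: u_P = c⁷/(ℏG²) = 4.632e113 J/m³.
5.00e6 × 4.632e113 J/m³ = 2.316e120 J/m³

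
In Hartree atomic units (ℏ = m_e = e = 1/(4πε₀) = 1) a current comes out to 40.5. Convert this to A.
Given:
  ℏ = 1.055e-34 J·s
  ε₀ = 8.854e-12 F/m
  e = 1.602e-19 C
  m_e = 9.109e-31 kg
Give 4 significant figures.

One atomic unit of electric current: I_au = e E_h/ℏ = m_e e⁵/((4πε₀)²ℏ³) = 6.612e-3 A.
40.5 × 6.612e-3 A = 0.2678 A

0.2678 A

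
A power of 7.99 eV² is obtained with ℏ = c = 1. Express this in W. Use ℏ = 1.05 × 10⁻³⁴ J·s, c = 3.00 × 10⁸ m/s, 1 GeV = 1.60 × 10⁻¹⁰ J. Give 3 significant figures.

1.95 × 10⁻³ W

Power is [E]/[T] = [E]²/ℏ.
1 GeV² → 1/ℏ × (1 GeV in J)² = 2.44 × 10¹⁴ W.
Convert the energy scale: 7.99 eV² = 7.99 × 10⁻¹⁸ GeV².
Result: 7.99 × 10⁻¹⁸ × 2.44 × 10¹⁴ = 1.95 × 10⁻³ W.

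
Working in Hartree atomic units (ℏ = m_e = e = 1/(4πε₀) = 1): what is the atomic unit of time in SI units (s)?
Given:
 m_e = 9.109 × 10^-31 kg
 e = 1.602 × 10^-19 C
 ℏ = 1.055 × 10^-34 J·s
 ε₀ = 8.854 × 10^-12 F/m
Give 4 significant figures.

2.423 × 10^-17 s

The unique combination of the constants set to 1 with dimensions of time is τ_au = (4πε₀)²ℏ³/(m_e e⁴).
E_h = 4.354 × 10^-18 J
ℏ/E_h = 2.423 × 10^-17 s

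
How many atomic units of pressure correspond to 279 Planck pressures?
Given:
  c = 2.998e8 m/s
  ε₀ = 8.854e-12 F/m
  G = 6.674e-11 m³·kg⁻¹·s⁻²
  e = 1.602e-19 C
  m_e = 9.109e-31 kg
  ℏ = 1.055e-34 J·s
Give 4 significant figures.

Planck pressure: p_P = c⁷/(ℏG²) = 4.632e113 Pa
atomic unit of pressure: P_au = E_h/a₀³ = m_e⁴e¹⁰/((4πε₀)⁵ℏ⁸) = 2.929e13 Pa
279 × 4.632e113 / 2.929e13 = 4.412e102

4.412e102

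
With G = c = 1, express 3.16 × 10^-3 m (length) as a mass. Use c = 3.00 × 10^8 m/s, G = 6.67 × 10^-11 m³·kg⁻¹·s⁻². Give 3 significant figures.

4.26 × 10^24 kg

Length → mass via c²/G.
3.16 × 10^-3 m × (c²/G) = 4.26 × 10^24 kg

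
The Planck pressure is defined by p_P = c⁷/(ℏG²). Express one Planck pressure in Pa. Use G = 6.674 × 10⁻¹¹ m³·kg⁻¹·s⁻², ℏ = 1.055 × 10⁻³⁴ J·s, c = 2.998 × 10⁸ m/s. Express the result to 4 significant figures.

4.632 × 10¹¹³ Pa

p_P = c⁷/(ℏG²)
  = 2.177 × 10⁵⁹ / 4.699 × 10⁻⁵⁵
  = 4.632 × 10¹¹³ Pa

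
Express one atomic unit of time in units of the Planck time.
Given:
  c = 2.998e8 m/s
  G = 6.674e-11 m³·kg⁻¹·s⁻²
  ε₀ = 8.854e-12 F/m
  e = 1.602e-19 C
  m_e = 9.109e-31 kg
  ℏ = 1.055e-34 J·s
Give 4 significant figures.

atomic unit of time: τ_au = (4πε₀)²ℏ³/(m_e e⁴) = 2.423e-17 s
Planck time: t_P = √(ℏG/c⁵) = 5.392e-44 s
ratio = 2.423e-17 / 5.392e-44 = 4.494e26

4.494e26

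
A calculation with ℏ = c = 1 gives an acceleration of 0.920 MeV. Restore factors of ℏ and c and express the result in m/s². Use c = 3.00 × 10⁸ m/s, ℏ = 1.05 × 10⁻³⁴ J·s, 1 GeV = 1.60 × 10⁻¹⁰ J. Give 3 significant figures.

4.21 × 10²⁹ m/s²

Acceleration is [L]/[T]² = c·[E]/ℏ.
1 GeV → c/ℏ × (1 GeV in J) = 4.57 × 10³² m/s².
Convert the energy scale: 0.920 MeV = 9.20 × 10⁻⁴ GeV.
Result: 9.20 × 10⁻⁴ × 4.57 × 10³² = 4.21 × 10²⁹ m/s².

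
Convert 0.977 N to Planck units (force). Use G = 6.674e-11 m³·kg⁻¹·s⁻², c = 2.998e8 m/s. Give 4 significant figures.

Planck force: F_P = c⁴/G = 1.210e44 N.
0.977 / 1.210e44 = 8.072e-45

8.072e-45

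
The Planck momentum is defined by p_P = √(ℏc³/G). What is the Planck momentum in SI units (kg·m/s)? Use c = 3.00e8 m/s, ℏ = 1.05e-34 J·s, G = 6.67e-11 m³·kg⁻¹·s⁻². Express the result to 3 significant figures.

p_P = √(ℏc³/G)
  = √(42.5)
  = 6.52 kg·m/s

6.52 kg·m/s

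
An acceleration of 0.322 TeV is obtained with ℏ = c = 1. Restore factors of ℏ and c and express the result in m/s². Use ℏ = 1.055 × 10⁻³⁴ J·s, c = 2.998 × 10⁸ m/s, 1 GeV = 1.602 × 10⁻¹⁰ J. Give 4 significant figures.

1.466 × 10³⁵ m/s²

Acceleration is [L]/[T]² = c·[E]/ℏ.
1 GeV → c/ℏ × (1 GeV in J) = 4.552 × 10³² m/s².
Convert the energy scale: 0.322 TeV = 322 GeV.
Result: 322 × 4.552 × 10³² = 1.466 × 10³⁵ m/s².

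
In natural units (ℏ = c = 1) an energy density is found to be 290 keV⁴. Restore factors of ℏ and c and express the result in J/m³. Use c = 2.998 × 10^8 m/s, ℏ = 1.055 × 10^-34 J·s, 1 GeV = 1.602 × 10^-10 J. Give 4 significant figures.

[E]/[L]³ = [E]⁴/(ℏc)³; restore (ℏc)⁻³.
1 GeV⁴ → 1/(ℏc)³ × (1 GeV in J)⁴ = 2.082 × 10^37 J/m³.
Convert the energy scale: 290 keV⁴ = 2.90 × 10^-22 GeV⁴.
Result: 2.90 × 10^-22 × 2.082 × 10^37 = 6.037 × 10^15 J/m³.

6.037 × 10^15 J/m³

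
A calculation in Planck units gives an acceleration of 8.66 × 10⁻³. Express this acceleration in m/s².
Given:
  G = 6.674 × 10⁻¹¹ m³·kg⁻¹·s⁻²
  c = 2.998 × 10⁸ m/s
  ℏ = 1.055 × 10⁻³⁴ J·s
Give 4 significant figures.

4.815 × 10⁴⁹ m/s²

One Planck acceleration: a_P = √(c⁷/(ℏG)) = 5.560 × 10⁵¹ m/s².
8.66 × 10⁻³ × 5.560 × 10⁵¹ m/s² = 4.815 × 10⁴⁹ m/s²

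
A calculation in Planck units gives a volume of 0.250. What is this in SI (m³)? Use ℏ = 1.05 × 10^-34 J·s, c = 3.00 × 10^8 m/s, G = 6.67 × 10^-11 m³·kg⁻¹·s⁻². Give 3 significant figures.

1.04 × 10^-105 m³

One Planck volume: V_P = (ℏG/c³)^(3/2) = 4.18 × 10^-105 m³.
0.250 × 4.18 × 10^-105 m³ = 1.04 × 10^-105 m³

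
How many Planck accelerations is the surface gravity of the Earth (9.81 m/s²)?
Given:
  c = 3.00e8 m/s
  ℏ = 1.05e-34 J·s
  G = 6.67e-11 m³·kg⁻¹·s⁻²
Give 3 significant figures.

1.76e-51

Planck acceleration: a_P = √(c⁷/(ℏG)) = 5.59e51 m/s².
9.81 / 5.59e51 = 1.76e-51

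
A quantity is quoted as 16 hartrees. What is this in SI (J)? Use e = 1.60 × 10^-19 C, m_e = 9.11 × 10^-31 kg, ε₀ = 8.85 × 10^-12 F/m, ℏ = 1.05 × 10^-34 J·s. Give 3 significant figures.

One hartree: E_h = m_e e⁴/(4πε₀ℏ)² = 4.38 × 10^-18 J.
16 × 4.38 × 10^-18 J = 7.01 × 10^-17 J

7.01 × 10^-17 J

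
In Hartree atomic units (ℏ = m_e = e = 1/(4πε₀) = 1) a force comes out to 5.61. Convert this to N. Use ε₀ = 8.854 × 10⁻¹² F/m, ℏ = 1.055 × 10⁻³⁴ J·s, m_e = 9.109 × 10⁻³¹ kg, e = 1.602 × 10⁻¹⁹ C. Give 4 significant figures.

4.611 × 10⁻⁷ N

One atomic unit of force: F_au = E_h/a₀ = m_e²e⁶/((4πε₀)³ℏ⁴) = 8.220 × 10⁻⁸ N.
5.61 × 8.220 × 10⁻⁸ N = 4.611 × 10⁻⁷ N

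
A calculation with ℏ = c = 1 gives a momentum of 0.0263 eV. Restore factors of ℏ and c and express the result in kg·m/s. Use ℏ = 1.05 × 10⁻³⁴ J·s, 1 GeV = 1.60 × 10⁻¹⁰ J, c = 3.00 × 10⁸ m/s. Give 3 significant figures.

Momentum is [E]/c; divide by c.
1 GeV → 1/c × (1 GeV in J) = 5.33 × 10⁻¹⁹ kg·m/s.
Convert the energy scale: 0.0263 eV = 2.63 × 10⁻¹¹ GeV.
Result: 2.63 × 10⁻¹¹ × 5.33 × 10⁻¹⁹ = 1.40 × 10⁻²⁹ kg·m/s.

1.40 × 10⁻²⁹ kg·m/s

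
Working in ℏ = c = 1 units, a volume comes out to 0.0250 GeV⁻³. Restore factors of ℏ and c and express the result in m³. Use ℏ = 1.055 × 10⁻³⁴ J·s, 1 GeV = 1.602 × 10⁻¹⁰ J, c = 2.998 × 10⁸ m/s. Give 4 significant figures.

1.924 × 10⁻⁴⁹ m³

Volume is [L]³ = [E]⁻³·(ℏc)³.
1 GeV⁻³ → (ℏc)³ × (1 GeV in J)⁻³ = 7.696 × 10⁻⁴⁸ m³.
Result: 0.0250 × 7.696 × 10⁻⁴⁸ = 1.924 × 10⁻⁴⁹ m³.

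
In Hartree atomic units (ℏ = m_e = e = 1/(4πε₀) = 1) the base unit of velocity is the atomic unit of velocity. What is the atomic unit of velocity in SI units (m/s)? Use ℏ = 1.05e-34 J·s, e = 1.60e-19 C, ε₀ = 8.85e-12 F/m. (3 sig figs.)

2.19e6 m/s

v_au = e²/(4πε₀ℏ)
  = 2.56e-38 / 1.17e-44
  = 2.19e6 m/s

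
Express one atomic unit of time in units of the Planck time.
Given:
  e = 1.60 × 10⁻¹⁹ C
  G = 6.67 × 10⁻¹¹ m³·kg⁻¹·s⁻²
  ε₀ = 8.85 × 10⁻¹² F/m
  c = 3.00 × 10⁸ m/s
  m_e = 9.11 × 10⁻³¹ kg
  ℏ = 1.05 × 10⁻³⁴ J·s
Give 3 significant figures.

atomic unit of time: τ_au = (4πε₀)²ℏ³/(m_e e⁴) = 2.40 × 10⁻¹⁷ s
Planck time: t_P = √(ℏG/c⁵) = 5.37 × 10⁻⁴⁴ s
ratio = 2.40 × 10⁻¹⁷ / 5.37 × 10⁻⁴⁴ = 4.47 × 10²⁶

4.47 × 10²⁶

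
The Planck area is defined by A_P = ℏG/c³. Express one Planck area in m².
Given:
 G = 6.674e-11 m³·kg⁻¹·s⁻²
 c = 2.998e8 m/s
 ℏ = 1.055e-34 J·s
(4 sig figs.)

2.613e-70 m²

A_P = ℏG/c³
  = 7.041e-45 / 2.695e25
  = 2.613e-70 m²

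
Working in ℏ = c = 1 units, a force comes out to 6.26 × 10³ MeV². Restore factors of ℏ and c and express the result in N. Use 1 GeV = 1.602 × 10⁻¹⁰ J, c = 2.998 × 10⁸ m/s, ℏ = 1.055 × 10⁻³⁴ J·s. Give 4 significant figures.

Force is [E]/[L] = [E]²/(ℏc); restore (ℏc)⁻¹.
1 GeV² → 1/(ℏc) × (1 GeV in J)² = 8.114 × 10⁵ N.
Convert the energy scale: 6.26 × 10³ MeV² = 6.26 × 10⁻³ GeV².
Result: 6.26 × 10⁻³ × 8.114 × 10⁵ = 5.079 × 10³ N.

5.079 × 10³ N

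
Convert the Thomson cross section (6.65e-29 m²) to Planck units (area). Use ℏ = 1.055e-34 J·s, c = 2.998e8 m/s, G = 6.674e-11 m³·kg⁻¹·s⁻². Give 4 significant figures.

Planck area: A_P = ℏG/c³ = 2.613e-70 m².
6.65e-29 / 2.613e-70 = 2.545e41

2.545e41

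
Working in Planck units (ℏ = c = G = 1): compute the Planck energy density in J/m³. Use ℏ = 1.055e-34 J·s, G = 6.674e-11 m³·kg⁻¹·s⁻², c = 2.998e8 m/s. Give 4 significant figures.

4.632e113 J/m³

Dimensional analysis gives u_P = c⁷/(ℏG²).
  = 2.177e59 / 4.699e-55
  = 4.632e113 J/m³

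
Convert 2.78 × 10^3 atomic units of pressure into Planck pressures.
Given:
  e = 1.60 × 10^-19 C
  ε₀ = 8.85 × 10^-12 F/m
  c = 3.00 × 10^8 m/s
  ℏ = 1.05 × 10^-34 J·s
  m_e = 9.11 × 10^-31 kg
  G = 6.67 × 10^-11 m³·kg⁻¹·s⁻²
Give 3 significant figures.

atomic unit of pressure: P_au = E_h/a₀³ = m_e⁴e¹⁰/((4πε₀)⁵ℏ⁸) = 3.01 × 10^13 Pa
Planck pressure: p_P = c⁷/(ℏG²) = 4.68 × 10^113 Pa
2.78 × 10^3 × 3.01 × 10^13 / 4.68 × 10^113 = 1.79 × 10^-97

1.79 × 10^-97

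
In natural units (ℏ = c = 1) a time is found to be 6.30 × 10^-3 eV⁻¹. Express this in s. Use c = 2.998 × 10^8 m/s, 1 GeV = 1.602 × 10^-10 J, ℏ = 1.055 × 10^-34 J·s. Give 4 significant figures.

4.149 × 10^-18 s

A time is [E]⁻¹ in ℏ=c=1; restore one factor of ℏ.
1 GeV⁻¹ → ℏ × (1 GeV in J)⁻¹ = 6.586 × 10^-25 s.
Convert the energy scale: 6.30 × 10^-3 eV⁻¹ = 6.30 × 10^6 GeV⁻¹.
Result: 6.30 × 10^6 × 6.586 × 10^-25 = 4.149 × 10^-18 s.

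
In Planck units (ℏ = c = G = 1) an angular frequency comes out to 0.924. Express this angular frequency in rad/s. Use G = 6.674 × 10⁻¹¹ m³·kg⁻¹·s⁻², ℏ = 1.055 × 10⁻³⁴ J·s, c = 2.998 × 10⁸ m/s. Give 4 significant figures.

1.714 × 10⁴³ rad/s

One Planck angular frequency: ω_P = √(c⁵/(ℏG)) = 1.855 × 10⁴³ rad/s.
0.924 × 1.855 × 10⁴³ rad/s = 1.714 × 10⁴³ rad/s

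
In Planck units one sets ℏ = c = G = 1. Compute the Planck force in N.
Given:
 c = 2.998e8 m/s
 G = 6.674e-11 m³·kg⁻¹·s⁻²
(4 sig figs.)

F_P = c⁴/G
  = 8.078e33 / 6.674e-11
  = 1.210e44 N

1.210e44 N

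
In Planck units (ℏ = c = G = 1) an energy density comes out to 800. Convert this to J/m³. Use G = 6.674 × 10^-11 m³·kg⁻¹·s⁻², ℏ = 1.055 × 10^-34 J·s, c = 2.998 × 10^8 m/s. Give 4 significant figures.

3.706 × 10^116 J/m³

One Planck energy density: u_P = c⁷/(ℏG²) = 4.632 × 10^113 J/m³.
800 × 4.632 × 10^113 J/m³ = 3.706 × 10^116 J/m³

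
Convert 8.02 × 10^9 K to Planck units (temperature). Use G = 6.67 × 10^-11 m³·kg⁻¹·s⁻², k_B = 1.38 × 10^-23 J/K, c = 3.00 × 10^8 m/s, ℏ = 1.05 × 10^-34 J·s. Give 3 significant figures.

5.66 × 10^-23

Planck temperature: T_P = √(ℏc⁵/G) / k_B = 1.42 × 10^32 K.
8.02 × 10^9 / 1.42 × 10^32 = 5.66 × 10^-23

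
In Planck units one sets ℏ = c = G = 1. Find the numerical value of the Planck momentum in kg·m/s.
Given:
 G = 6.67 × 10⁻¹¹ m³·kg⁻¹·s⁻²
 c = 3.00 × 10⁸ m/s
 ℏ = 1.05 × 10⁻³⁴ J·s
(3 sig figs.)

6.52 kg·m/s

p_P = √(ℏc³/G)
  = √(42.5)
  = 6.52 kg·m/s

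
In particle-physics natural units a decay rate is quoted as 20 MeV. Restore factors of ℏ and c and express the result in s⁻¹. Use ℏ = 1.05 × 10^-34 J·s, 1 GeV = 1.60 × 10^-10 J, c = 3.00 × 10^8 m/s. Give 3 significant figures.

A rate is [E]/ℏ; divide by ℏ.
1 GeV → 1/ℏ × (1 GeV in J) = 1.52 × 10^24 s⁻¹.
Convert the energy scale: 20 MeV = 0.0200 GeV.
Result: 0.0200 × 1.52 × 10^24 = 3.05 × 10^22 s⁻¹.

3.05 × 10^22 s⁻¹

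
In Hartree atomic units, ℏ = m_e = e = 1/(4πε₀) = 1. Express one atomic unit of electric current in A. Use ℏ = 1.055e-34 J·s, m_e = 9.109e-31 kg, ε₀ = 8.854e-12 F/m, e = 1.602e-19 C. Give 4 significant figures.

From ℏ = m_e = e = 1/(4πε₀) = 1 the current scale is I_au = e E_h/ℏ = m_e e⁵/((4πε₀)²ℏ³).
E_h = 4.354e-18 J
e·E_h/ℏ = 6.612e-3 A

6.612e-3 A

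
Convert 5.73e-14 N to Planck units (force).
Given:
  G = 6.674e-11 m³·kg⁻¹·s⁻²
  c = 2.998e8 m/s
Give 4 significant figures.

4.734e-58

Planck force: F_P = c⁴/G = 1.210e44 N.
5.73e-14 / 1.210e44 = 4.734e-58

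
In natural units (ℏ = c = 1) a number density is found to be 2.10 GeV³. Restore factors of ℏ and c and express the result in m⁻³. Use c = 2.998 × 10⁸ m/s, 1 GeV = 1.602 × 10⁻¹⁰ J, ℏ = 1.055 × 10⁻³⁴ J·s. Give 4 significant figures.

2.729 × 10⁴⁷ m⁻³

Number density is [L]⁻³ = [E]³/(ℏc)³.
1 GeV³ → 1/(ℏc)³ × (1 GeV in J)³ = 1.299 × 10⁴⁷ m⁻³.
Result: 2.10 × 1.299 × 10⁴⁷ = 2.729 × 10⁴⁷ m⁻³.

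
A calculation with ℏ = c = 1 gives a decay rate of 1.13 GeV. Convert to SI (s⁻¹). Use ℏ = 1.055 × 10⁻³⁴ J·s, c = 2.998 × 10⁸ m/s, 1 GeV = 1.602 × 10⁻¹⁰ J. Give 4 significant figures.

A rate is [E]/ℏ; divide by ℏ.
1 GeV → 1/ℏ × (1 GeV in J) = 1.518 × 10²⁴ s⁻¹.
Result: 1.13 × 1.518 × 10²⁴ = 1.716 × 10²⁴ s⁻¹.

1.716 × 10²⁴ s⁻¹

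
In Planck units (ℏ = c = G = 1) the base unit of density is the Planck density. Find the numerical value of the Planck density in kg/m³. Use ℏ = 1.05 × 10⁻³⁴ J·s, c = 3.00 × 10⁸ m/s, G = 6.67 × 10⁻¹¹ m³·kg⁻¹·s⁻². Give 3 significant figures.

5.20 × 10⁹⁶ kg/m³

ρ_P = c⁵/(ℏG²)
  = 2.43 × 10⁴² / 4.67 × 10⁻⁵⁵
  = 5.20 × 10⁹⁶ kg/m³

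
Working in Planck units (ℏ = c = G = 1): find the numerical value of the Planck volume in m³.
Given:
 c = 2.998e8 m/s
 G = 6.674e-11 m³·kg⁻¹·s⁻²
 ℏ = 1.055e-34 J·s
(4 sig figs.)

Dimensional analysis gives V_P = (ℏG/c³)^(3/2).
  = √(1.784e-209)
  = 4.224e-105 m³

4.224e-105 m³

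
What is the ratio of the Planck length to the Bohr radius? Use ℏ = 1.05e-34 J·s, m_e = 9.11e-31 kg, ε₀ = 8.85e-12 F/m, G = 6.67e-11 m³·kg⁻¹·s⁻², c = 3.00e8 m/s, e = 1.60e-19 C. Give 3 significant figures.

Planck length: ℓ_P = √(ℏG/c³) = 1.61e-35 m
Bohr radius: a₀ = 4πε₀ℏ²/(m_e e²) = 5.26e-11 m
ratio = 1.61e-35 / 5.26e-11 = 3.06e-25

3.06e-25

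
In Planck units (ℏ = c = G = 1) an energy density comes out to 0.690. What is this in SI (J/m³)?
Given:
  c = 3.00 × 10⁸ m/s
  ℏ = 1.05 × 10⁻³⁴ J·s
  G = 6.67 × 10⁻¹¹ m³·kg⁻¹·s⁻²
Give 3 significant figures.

3.23 × 10¹¹³ J/m³

One Planck energy density: u_P = c⁷/(ℏG²) = 4.68 × 10¹¹³ J/m³.
0.690 × 4.68 × 10¹¹³ J/m³ = 3.23 × 10¹¹³ J/m³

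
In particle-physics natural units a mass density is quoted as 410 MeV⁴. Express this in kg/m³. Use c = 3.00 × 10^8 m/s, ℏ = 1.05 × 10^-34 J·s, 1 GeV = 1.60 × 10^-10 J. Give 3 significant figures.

9.55 × 10^10 kg/m³

Mass density is [E]/(c²[L]³) = [E]⁴/(ℏ³c⁵).
1 GeV⁴ → 1/(ℏ³c⁵) × (1 GeV in J)⁴ = 2.33 × 10^20 kg/m³.
Convert the energy scale: 410 MeV⁴ = 4.10 × 10^-10 GeV⁴.
Result: 4.10 × 10^-10 × 2.33 × 10^20 = 9.55 × 10^10 kg/m³.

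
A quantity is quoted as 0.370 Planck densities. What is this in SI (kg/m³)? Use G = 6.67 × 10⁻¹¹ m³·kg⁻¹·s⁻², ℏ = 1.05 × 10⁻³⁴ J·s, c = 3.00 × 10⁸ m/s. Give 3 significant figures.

1.92 × 10⁹⁶ kg/m³

One Planck density: ρ_P = c⁵/(ℏG²) = 5.20 × 10⁹⁶ kg/m³.
0.370 × 5.20 × 10⁹⁶ kg/m³ = 1.92 × 10⁹⁶ kg/m³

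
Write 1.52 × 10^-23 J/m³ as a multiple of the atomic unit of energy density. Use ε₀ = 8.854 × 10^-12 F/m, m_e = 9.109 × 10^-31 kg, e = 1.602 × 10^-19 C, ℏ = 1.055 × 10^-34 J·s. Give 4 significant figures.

5.189 × 10^-37

atomic unit of energy density: u_au = E_h/a₀³ = m_e⁴e¹⁰/((4πε₀)⁵ℏ⁸) = 2.929 × 10^13 J/m³.
1.52 × 10^-23 / 2.929 × 10^13 = 5.189 × 10^-37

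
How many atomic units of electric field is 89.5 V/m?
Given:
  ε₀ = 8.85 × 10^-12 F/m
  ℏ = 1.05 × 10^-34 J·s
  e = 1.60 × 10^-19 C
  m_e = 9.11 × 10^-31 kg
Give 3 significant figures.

1.72 × 10^-10

atomic unit of electric field: E_au = E_h/(e a₀) = m_e²e⁵/((4πε₀)³ℏ⁴) = 5.20 × 10^11 V/m.
89.5 / 5.20 × 10^11 = 1.72 × 10^-10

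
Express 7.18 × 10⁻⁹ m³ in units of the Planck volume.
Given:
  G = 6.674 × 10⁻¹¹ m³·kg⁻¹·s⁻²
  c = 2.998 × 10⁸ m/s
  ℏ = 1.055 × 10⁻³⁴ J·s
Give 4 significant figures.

Planck volume: V_P = (ℏG/c³)^(3/2) = 4.224 × 10⁻¹⁰⁵ m³.
7.18 × 10⁻⁹ / 4.224 × 10⁻¹⁰⁵ = 1.700 × 10⁹⁶

1.700 × 10⁹⁶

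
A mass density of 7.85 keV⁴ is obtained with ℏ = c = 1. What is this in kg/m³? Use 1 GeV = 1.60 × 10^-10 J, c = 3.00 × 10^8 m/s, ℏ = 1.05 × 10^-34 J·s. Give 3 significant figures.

1.83 × 10^-3 kg/m³

Mass density is [E]/(c²[L]³) = [E]⁴/(ℏ³c⁵).
1 GeV⁴ → 1/(ℏ³c⁵) × (1 GeV in J)⁴ = 2.33 × 10^20 kg/m³.
Convert the energy scale: 7.85 keV⁴ = 7.85 × 10^-24 GeV⁴.
Result: 7.85 × 10^-24 × 2.33 × 10^20 = 1.83 × 10^-3 kg/m³.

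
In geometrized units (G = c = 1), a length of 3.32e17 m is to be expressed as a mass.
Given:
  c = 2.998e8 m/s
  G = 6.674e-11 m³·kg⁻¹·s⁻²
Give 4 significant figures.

4.471e44 kg

Length → mass via c²/G.
3.32e17 m × (c²/G) = 4.471e44 kg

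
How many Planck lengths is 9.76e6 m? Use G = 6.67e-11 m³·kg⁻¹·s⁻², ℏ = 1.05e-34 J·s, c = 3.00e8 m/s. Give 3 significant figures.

Planck length: ℓ_P = √(ℏG/c³) = 1.61e-35 m.
9.76e6 / 1.61e-35 = 6.06e41

6.06e41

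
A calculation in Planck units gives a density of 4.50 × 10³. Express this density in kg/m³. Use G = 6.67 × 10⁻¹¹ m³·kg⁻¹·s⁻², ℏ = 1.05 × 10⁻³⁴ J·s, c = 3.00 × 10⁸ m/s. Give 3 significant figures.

2.34 × 10¹⁰⁰ kg/m³

One Planck density: ρ_P = c⁵/(ℏG²) = 5.20 × 10⁹⁶ kg/m³.
4.50 × 10³ × 5.20 × 10⁹⁶ kg/m³ = 2.34 × 10¹⁰⁰ kg/m³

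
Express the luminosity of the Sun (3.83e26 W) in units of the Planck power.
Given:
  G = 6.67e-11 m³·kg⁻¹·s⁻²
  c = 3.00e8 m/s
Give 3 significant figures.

Planck power: P_P = c⁵/G = 3.64e52 W.
3.83e26 / 3.64e52 = 1.05e-26

1.05e-26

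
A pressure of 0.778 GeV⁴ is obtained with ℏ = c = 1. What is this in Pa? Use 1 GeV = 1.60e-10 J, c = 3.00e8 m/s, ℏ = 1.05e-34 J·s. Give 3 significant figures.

Pressure is [E]/[L]³ = [E]⁴/(ℏc)³.
1 GeV⁴ → 1/(ℏc)³ × (1 GeV in J)⁴ = 2.10e37 Pa.
Result: 0.778 × 2.10e37 = 1.63e37 Pa.

1.63e37 Pa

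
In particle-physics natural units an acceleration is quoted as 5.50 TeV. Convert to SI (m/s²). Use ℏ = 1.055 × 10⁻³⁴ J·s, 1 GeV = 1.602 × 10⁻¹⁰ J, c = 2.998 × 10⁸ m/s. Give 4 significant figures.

2.504 × 10³⁶ m/s²

Acceleration is [L]/[T]² = c·[E]/ℏ.
1 GeV → c/ℏ × (1 GeV in J) = 4.552 × 10³² m/s².
Convert the energy scale: 5.50 TeV = 5.50 × 10³ GeV.
Result: 5.50 × 10³ × 4.552 × 10³² = 2.504 × 10³⁶ m/s².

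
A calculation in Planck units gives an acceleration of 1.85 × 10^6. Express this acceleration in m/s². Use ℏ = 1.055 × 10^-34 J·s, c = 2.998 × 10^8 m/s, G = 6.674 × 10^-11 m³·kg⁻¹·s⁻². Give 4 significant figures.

1.029 × 10^58 m/s²

One Planck acceleration: a_P = √(c⁷/(ℏG)) = 5.560 × 10^51 m/s².
1.85 × 10^6 × 5.560 × 10^51 m/s² = 1.029 × 10^58 m/s²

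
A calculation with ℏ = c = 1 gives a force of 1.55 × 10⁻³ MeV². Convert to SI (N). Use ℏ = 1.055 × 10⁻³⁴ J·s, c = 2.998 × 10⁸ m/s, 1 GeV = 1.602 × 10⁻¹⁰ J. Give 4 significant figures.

1.258 × 10⁻³ N

Force is [E]/[L] = [E]²/(ℏc); restore (ℏc)⁻¹.
1 GeV² → 1/(ℏc) × (1 GeV in J)² = 8.114 × 10⁵ N.
Convert the energy scale: 1.55 × 10⁻³ MeV² = 1.55 × 10⁻⁹ GeV².
Result: 1.55 × 10⁻⁹ × 8.114 × 10⁵ = 1.258 × 10⁻³ N.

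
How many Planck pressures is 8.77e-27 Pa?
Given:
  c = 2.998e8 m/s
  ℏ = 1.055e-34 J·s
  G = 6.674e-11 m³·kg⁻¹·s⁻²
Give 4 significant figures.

1.893e-140

Planck pressure: p_P = c⁷/(ℏG²) = 4.632e113 Pa.
8.77e-27 / 4.632e113 = 1.893e-140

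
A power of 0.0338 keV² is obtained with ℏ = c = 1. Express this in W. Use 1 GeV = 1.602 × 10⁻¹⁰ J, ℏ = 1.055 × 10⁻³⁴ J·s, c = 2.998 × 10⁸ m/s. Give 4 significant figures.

8.222 W

Power is [E]/[T] = [E]²/ℏ.
1 GeV² → 1/ℏ × (1 GeV in J)² = 2.433 × 10¹⁴ W.
Convert the energy scale: 0.0338 keV² = 3.38 × 10⁻¹⁴ GeV².
Result: 3.38 × 10⁻¹⁴ × 2.433 × 10¹⁴ = 8.222 W.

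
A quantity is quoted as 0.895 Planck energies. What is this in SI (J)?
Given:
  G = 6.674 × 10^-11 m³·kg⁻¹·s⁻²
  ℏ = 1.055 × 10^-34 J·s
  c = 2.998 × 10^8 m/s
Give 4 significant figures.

1.751 × 10^9 J

One Planck energy: E_P = √(ℏc⁵/G) = 1.957 × 10^9 J.
0.895 × 1.957 × 10^9 J = 1.751 × 10^9 J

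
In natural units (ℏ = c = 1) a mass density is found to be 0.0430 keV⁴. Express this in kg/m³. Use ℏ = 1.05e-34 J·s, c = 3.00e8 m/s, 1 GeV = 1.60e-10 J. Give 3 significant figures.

Mass density is [E]/(c²[L]³) = [E]⁴/(ℏ³c⁵).
1 GeV⁴ → 1/(ℏ³c⁵) × (1 GeV in J)⁴ = 2.33e20 kg/m³.
Convert the energy scale: 0.0430 keV⁴ = 4.30e-26 GeV⁴.
Result: 4.30e-26 × 2.33e20 = 1.00e-5 kg/m³.

1.00e-5 kg/m³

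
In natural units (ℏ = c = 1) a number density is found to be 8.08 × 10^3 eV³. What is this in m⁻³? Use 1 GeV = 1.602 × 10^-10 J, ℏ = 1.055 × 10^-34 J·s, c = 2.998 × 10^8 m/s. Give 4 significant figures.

1.050 × 10^24 m⁻³

Number density is [L]⁻³ = [E]³/(ℏc)³.
1 GeV³ → 1/(ℏc)³ × (1 GeV in J)³ = 1.299 × 10^47 m⁻³.
Convert the energy scale: 8.08 × 10^3 eV³ = 8.08 × 10^-24 GeV³.
Result: 8.08 × 10^-24 × 1.299 × 10^47 = 1.050 × 10^24 m⁻³.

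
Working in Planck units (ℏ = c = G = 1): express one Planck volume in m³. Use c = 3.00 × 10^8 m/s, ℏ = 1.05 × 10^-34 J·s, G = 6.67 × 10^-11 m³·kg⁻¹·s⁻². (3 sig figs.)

4.18 × 10^-105 m³

The unique combination of the constants set to 1 with dimensions of volume is V_P = (ℏG/c³)^(3/2).
  = √(1.75 × 10^-209)
  = 4.18 × 10^-105 m³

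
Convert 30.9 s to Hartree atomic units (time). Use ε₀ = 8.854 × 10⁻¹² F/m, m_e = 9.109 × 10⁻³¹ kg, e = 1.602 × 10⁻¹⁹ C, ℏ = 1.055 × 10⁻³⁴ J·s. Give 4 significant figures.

1.275 × 10¹⁸

atomic unit of time: τ_au = (4πε₀)²ℏ³/(m_e e⁴) = 2.423 × 10⁻¹⁷ s.
30.9 / 2.423 × 10⁻¹⁷ = 1.275 × 10¹⁸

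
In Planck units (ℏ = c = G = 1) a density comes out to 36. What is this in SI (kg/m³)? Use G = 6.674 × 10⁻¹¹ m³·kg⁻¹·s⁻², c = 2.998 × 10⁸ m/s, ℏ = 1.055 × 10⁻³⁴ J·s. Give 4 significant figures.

One Planck density: ρ_P = c⁵/(ℏG²) = 5.154 × 10⁹⁶ kg/m³.
36 × 5.154 × 10⁹⁶ kg/m³ = 1.855 × 10⁹⁸ kg/m³

1.855 × 10⁹⁸ kg/m³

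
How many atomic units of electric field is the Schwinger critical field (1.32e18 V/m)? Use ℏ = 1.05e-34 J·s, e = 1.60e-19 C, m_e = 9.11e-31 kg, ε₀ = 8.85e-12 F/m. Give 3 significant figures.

2.54e6

atomic unit of electric field: E_au = E_h/(e a₀) = m_e²e⁵/((4πε₀)³ℏ⁴) = 5.20e11 V/m.
1.32e18 / 5.20e11 = 2.54e6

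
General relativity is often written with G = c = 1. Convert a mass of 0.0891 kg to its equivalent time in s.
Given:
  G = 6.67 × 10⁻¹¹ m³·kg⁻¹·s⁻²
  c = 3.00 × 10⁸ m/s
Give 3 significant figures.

2.20 × 10⁻³⁷ s

Mass → time via G/c³.
0.0891 kg × (G/c³) = 2.20 × 10⁻³⁷ s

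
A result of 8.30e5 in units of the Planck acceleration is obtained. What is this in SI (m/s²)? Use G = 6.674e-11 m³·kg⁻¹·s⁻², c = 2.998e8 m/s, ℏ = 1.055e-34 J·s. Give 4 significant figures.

One Planck acceleration: a_P = √(c⁷/(ℏG)) = 5.560e51 m/s².
8.30e5 × 5.560e51 m/s² = 4.615e57 m/s²

4.615e57 m/s²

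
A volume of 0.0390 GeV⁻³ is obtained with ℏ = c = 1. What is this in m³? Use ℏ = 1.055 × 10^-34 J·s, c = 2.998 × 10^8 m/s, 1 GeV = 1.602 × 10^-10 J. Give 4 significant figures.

3.001 × 10^-49 m³

Volume is [L]³ = [E]⁻³·(ℏc)³.
1 GeV⁻³ → (ℏc)³ × (1 GeV in J)⁻³ = 7.696 × 10^-48 m³.
Result: 0.0390 × 7.696 × 10^-48 = 3.001 × 10^-49 m³.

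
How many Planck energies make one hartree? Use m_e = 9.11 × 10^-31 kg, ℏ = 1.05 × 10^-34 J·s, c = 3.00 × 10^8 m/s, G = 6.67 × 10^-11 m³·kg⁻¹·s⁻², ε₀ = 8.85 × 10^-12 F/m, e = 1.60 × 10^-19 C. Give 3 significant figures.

2.24 × 10^-27

hartree: E_h = m_e e⁴/(4πε₀ℏ)² = 4.38 × 10^-18 J
Planck energy: E_P = √(ℏc⁵/G) = 1.96 × 10^9 J
ratio = 4.38 × 10^-18 / 1.96 × 10^9 = 2.24 × 10^-27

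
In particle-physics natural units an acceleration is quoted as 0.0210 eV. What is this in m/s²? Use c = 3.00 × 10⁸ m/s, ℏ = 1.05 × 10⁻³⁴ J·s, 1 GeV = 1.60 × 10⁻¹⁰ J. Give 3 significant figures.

9.60 × 10²¹ m/s²

Acceleration is [L]/[T]² = c·[E]/ℏ.
1 GeV → c/ℏ × (1 GeV in J) = 4.57 × 10³² m/s².
Convert the energy scale: 0.0210 eV = 2.10 × 10⁻¹¹ GeV.
Result: 2.10 × 10⁻¹¹ × 4.57 × 10³² = 9.60 × 10²¹ m/s².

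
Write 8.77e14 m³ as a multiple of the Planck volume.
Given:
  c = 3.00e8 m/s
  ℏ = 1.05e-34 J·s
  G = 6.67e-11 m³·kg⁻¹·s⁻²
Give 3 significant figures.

2.10e119

Planck volume: V_P = (ℏG/c³)^(3/2) = 4.18e-105 m³.
8.77e14 / 4.18e-105 = 2.10e119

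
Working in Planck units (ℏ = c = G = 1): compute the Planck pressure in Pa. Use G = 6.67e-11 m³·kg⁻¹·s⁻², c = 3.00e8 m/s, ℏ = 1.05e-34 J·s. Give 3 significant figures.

Dimensional analysis gives p_P = c⁷/(ℏG²).
  = 2.19e59 / 4.67e-55
  = 4.68e113 Pa

4.68e113 Pa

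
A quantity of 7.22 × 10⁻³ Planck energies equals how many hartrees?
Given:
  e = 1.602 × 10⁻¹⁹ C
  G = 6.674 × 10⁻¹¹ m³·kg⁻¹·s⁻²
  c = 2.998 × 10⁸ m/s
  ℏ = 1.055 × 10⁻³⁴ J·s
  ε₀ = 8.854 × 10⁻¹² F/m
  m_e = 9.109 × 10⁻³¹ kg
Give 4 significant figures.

3.244 × 10²⁴

Planck energy: E_P = √(ℏc⁵/G) = 1.957 × 10⁹ J
hartree: E_h = m_e e⁴/(4πε₀ℏ)² = 4.354 × 10⁻¹⁸ J
7.22 × 10⁻³ × 1.957 × 10⁹ / 4.354 × 10⁻¹⁸ = 3.244 × 10²⁴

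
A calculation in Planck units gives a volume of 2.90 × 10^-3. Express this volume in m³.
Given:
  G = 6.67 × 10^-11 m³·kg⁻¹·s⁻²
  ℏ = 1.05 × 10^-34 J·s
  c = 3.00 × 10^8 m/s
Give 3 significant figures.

One Planck volume: V_P = (ℏG/c³)^(3/2) = 4.18 × 10^-105 m³.
2.90 × 10^-3 × 4.18 × 10^-105 m³ = 1.21 × 10^-107 m³

1.21 × 10^-107 m³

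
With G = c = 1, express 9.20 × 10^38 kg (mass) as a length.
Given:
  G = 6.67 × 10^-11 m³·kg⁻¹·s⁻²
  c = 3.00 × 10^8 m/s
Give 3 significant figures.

6.82 × 10^11 m

In G = c = 1 units mass has dimensions of length; the conversion factor is G/c².
9.20 × 10^38 kg × (G/c²) = 6.82 × 10^11 m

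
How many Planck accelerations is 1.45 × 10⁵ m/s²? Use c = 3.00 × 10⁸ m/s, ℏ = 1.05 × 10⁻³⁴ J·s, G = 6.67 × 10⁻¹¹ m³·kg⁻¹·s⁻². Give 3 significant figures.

Planck acceleration: a_P = √(c⁷/(ℏG)) = 5.59 × 10⁵¹ m/s².
1.45 × 10⁵ / 5.59 × 10⁵¹ = 2.59 × 10⁻⁴⁷

2.59 × 10⁻⁴⁷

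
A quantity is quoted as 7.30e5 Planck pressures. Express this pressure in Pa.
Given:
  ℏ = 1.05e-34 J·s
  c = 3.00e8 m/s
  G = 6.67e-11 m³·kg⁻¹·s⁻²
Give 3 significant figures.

3.42e119 Pa

One Planck pressure: p_P = c⁷/(ℏG²) = 4.68e113 Pa.
7.30e5 × 4.68e113 Pa = 3.42e119 Pa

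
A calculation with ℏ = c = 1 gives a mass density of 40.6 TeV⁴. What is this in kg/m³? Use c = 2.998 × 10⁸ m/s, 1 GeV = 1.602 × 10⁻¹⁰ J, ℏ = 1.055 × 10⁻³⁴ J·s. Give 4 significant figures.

Mass density is [E]/(c²[L]³) = [E]⁴/(ℏ³c⁵).
1 GeV⁴ → 1/(ℏ³c⁵) × (1 GeV in J)⁴ = 2.316 × 10²⁰ kg/m³.
Convert the energy scale: 40.6 TeV⁴ = 4.06 × 10¹³ GeV⁴.
Result: 4.06 × 10¹³ × 2.316 × 10²⁰ = 9.403 × 10³³ kg/m³.

9.403 × 10³³ kg/m³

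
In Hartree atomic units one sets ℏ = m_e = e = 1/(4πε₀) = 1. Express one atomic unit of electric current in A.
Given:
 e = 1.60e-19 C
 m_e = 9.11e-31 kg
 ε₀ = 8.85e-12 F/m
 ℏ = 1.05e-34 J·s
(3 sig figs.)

6.67e-3 A

I_au = e E_h/ℏ = m_e e⁵/((4πε₀)²ℏ³)
E_h = 4.38e-18 J
e·E_h/ℏ = 6.67e-3 A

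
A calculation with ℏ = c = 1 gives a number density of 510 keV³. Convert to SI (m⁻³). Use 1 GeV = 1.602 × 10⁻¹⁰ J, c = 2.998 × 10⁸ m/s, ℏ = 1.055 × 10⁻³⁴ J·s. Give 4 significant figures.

6.627 × 10³¹ m⁻³

Number density is [L]⁻³ = [E]³/(ℏc)³.
1 GeV³ → 1/(ℏc)³ × (1 GeV in J)³ = 1.299 × 10⁴⁷ m⁻³.
Convert the energy scale: 510 keV³ = 5.10 × 10⁻¹⁶ GeV³.
Result: 5.10 × 10⁻¹⁶ × 1.299 × 10⁴⁷ = 6.627 × 10³¹ m⁻³.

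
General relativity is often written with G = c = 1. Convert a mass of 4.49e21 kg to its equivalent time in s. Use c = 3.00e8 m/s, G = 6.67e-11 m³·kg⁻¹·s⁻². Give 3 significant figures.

1.11e-14 s

Mass → time via G/c³.
4.49e21 kg × (G/c³) = 1.11e-14 s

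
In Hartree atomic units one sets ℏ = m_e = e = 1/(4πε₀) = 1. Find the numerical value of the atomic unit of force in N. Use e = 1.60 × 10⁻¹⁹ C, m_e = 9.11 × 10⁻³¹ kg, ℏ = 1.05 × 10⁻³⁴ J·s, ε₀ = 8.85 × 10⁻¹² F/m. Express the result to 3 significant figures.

8.33 × 10⁻⁸ N

F_au = E_h/a₀ = m_e²e⁶/((4πε₀)³ℏ⁴)
E_h = 4.38 × 10⁻¹⁸ J
a₀ = 5.26 × 10⁻¹¹ m
E_h/a₀ = 8.33 × 10⁻⁸ N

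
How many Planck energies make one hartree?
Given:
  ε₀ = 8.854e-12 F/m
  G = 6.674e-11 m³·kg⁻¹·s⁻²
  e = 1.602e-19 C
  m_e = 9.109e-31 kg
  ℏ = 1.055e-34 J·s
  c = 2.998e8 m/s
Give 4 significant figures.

2.225e-27

hartree: E_h = m_e e⁴/(4πε₀ℏ)² = 4.354e-18 J
Planck energy: E_P = √(ℏc⁵/G) = 1.957e9 J
ratio = 4.354e-18 / 1.957e9 = 2.225e-27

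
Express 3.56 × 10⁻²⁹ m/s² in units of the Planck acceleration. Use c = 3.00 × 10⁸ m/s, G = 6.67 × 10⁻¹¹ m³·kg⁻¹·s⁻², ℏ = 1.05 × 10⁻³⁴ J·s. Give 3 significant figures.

6.37 × 10⁻⁸¹

Planck acceleration: a_P = √(c⁷/(ℏG)) = 5.59 × 10⁵¹ m/s².
3.56 × 10⁻²⁹ / 5.59 × 10⁵¹ = 6.37 × 10⁻⁸¹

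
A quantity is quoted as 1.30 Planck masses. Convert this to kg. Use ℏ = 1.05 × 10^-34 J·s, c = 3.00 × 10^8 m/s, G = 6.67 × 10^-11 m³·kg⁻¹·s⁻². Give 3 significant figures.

One Planck mass: m_P = √(ℏc/G) = 2.17 × 10^-8 kg.
1.30 × 2.17 × 10^-8 kg = 2.83 × 10^-8 kg

2.83 × 10^-8 kg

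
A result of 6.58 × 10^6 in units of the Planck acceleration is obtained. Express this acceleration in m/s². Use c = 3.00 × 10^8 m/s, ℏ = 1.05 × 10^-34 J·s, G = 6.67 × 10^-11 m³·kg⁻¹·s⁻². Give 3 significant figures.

One Planck acceleration: a_P = √(c⁷/(ℏG)) = 5.59 × 10^51 m/s².
6.58 × 10^6 × 5.59 × 10^51 m/s² = 3.68 × 10^58 m/s²

3.68 × 10^58 m/s²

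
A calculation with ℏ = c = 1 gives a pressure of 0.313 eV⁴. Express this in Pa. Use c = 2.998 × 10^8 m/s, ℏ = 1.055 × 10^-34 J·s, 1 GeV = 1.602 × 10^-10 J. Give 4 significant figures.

Pressure is [E]/[L]³ = [E]⁴/(ℏc)³.
1 GeV⁴ → 1/(ℏc)³ × (1 GeV in J)⁴ = 2.082 × 10^37 Pa.
Convert the energy scale: 0.313 eV⁴ = 3.13 × 10^-37 GeV⁴.
Result: 3.13 × 10^-37 × 2.082 × 10^37 = 6.515 Pa.

6.515 Pa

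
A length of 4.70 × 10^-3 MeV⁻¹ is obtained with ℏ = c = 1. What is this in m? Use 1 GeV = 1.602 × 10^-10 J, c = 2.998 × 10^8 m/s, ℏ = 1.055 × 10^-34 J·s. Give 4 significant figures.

A length is [E]⁻¹ in ℏ=c=1; restore one factor of ℏc.
1 GeV⁻¹ → ℏc × (1 GeV in J)⁻¹ = 1.974 × 10^-16 m.
Convert the energy scale: 4.70 × 10^-3 MeV⁻¹ = 4.70 GeV⁻¹.
Result: 4.70 × 1.974 × 10^-16 = 9.279 × 10^-16 m.

9.279 × 10^-16 m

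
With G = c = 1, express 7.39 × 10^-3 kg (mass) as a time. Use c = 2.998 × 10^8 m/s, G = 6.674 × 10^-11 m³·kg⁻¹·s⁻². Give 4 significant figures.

Mass → time via G/c³.
7.39 × 10^-3 kg × (G/c³) = 1.830 × 10^-38 s

1.830 × 10^-38 s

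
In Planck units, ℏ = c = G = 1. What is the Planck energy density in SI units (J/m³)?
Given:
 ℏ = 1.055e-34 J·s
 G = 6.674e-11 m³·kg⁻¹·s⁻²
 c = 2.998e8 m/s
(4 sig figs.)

Dimensional analysis gives u_P = c⁷/(ℏG²).
  = 2.177e59 / 4.699e-55
  = 4.632e113 J/m³

4.632e113 J/m³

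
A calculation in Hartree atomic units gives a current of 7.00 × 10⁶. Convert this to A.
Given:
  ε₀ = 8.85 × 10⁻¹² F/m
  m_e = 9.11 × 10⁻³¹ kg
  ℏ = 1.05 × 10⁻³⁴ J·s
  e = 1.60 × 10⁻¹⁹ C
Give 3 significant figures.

One atomic unit of electric current: I_au = e E_h/ℏ = m_e e⁵/((4πε₀)²ℏ³) = 6.67 × 10⁻³ A.
7.00 × 10⁶ × 6.67 × 10⁻³ A = 4.67 × 10⁴ A

4.67 × 10⁴ A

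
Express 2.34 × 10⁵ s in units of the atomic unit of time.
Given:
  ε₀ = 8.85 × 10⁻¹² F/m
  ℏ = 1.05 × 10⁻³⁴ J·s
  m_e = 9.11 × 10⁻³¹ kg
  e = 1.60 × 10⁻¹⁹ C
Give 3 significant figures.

atomic unit of time: τ_au = (4πε₀)²ℏ³/(m_e e⁴) = 2.40 × 10⁻¹⁷ s.
2.34 × 10⁵ / 2.40 × 10⁻¹⁷ = 9.76 × 10²¹

9.76 × 10²¹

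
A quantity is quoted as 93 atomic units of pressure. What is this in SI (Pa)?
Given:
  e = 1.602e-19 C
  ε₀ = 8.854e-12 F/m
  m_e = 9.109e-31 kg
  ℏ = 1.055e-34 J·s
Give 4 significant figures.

2.724e15 Pa

One atomic unit of pressure: P_au = E_h/a₀³ = m_e⁴e¹⁰/((4πε₀)⁵ℏ⁸) = 2.929e13 Pa.
93 × 2.929e13 Pa = 2.724e15 Pa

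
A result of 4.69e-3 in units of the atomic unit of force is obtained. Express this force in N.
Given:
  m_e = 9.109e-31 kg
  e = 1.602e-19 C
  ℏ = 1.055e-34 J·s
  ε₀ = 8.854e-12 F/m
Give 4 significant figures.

3.855e-10 N

One atomic unit of force: F_au = E_h/a₀ = m_e²e⁶/((4πε₀)³ℏ⁴) = 8.220e-8 N.
4.69e-3 × 8.220e-8 N = 3.855e-10 N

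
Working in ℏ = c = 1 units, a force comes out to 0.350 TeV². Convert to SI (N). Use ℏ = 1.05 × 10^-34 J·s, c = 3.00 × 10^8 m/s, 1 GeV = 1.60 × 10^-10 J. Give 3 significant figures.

Force is [E]/[L] = [E]²/(ℏc); restore (ℏc)⁻¹.
1 GeV² → 1/(ℏc) × (1 GeV in J)² = 8.13 × 10^5 N.
Convert the energy scale: 0.350 TeV² = 3.50 × 10^5 GeV².
Result: 3.50 × 10^5 × 8.13 × 10^5 = 2.84 × 10^11 N.

2.84 × 10^11 N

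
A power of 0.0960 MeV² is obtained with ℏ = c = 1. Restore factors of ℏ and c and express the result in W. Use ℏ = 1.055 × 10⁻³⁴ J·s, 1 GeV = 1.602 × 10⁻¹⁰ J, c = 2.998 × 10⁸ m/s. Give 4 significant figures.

Power is [E]/[T] = [E]²/ℏ.
1 GeV² → 1/ℏ × (1 GeV in J)² = 2.433 × 10¹⁴ W.
Convert the energy scale: 0.0960 MeV² = 9.60 × 10⁻⁸ GeV².
Result: 9.60 × 10⁻⁸ × 2.433 × 10¹⁴ = 2.335 × 10⁷ W.

2.335 × 10⁷ W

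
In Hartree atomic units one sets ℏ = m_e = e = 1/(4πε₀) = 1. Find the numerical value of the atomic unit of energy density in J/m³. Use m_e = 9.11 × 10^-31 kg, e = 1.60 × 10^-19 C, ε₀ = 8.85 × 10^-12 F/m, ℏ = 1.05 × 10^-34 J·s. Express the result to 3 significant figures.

u_au = E_h/a₀³ = m_e⁴e¹⁰/((4πε₀)⁵ℏ⁸)
E_h = 4.38 × 10^-18 J
a₀ = 5.26 × 10^-11 m
E_h/a₀³ = 3.01 × 10^13 J/m³

3.01 × 10^13 J/m³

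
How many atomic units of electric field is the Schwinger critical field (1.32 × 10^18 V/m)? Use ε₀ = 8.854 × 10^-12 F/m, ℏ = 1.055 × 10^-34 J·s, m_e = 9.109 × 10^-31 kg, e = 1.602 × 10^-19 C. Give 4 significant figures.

atomic unit of electric field: E_au = E_h/(e a₀) = m_e²e⁵/((4πε₀)³ℏ⁴) = 5.131 × 10^11 V/m.
1.32 × 10^18 / 5.131 × 10^11 = 2.573 × 10^6

2.573 × 10^6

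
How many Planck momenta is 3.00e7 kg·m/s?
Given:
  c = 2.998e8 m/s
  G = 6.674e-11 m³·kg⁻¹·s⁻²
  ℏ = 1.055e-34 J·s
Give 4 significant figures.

4.597e6

Planck momentum: p_P = √(ℏc³/G) = 6.527 kg·m/s.
3.00e7 / 6.527 = 4.597e6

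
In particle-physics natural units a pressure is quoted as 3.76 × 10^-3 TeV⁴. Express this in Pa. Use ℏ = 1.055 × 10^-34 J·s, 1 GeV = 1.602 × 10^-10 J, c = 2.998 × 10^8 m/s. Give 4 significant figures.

Pressure is [E]/[L]³ = [E]⁴/(ℏc)³.
1 GeV⁴ → 1/(ℏc)³ × (1 GeV in J)⁴ = 2.082 × 10^37 Pa.
Convert the energy scale: 3.76 × 10^-3 TeV⁴ = 3.76 × 10^9 GeV⁴.
Result: 3.76 × 10^9 × 2.082 × 10^37 = 7.827 × 10^46 Pa.

7.827 × 10^46 Pa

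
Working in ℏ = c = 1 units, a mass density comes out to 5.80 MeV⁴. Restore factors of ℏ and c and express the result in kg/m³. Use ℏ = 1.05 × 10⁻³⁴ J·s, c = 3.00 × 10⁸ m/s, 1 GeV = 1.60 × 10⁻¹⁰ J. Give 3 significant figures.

Mass density is [E]/(c²[L]³) = [E]⁴/(ℏ³c⁵).
1 GeV⁴ → 1/(ℏ³c⁵) × (1 GeV in J)⁴ = 2.33 × 10²⁰ kg/m³.
Convert the energy scale: 5.80 MeV⁴ = 5.80 × 10⁻¹² GeV⁴.
Result: 5.80 × 10⁻¹² × 2.33 × 10²⁰ = 1.35 × 10⁹ kg/m³.

1.35 × 10⁹ kg/m³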